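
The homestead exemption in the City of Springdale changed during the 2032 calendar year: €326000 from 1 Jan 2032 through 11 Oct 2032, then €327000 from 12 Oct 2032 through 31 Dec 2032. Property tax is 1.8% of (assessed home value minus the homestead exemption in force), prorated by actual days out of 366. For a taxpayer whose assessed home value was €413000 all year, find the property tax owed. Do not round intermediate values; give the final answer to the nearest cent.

1 Jan – 11 Oct 2032: 285 days, exemption €326000 → (€413000 − €326000) × 1.8% × 285/366 = €1219.4262
12 Oct – 31 Dec 2032: 81 days, exemption €327000 → (€413000 − €327000) × 1.8% × 81/366 = €342.5902
Total = €1562.0164

€1562.02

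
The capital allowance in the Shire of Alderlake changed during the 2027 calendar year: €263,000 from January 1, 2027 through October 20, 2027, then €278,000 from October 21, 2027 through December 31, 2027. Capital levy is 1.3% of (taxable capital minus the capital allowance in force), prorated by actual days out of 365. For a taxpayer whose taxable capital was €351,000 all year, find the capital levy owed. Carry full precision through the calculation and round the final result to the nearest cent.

January 1 – October 20, 2027: 293 days, exemption €263,000 → (€351,000 − €263,000) × 1.3% × 293/365 = €918.3342
October 21 – December 31, 2027: 72 days, exemption €278,000 → (€351,000 − €278,000) × 1.3% × 72/365 = €187.2000
Total = €1,105.5342

€1,105.53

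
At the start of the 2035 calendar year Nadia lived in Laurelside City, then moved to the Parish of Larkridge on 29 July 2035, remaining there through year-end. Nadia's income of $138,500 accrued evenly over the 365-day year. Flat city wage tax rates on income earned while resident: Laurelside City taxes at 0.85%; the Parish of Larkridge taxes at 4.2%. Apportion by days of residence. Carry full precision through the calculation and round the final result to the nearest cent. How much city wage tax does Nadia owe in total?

$3,160.27

Laurelside City, 1 January – 28 July 2035: 209 days → $138,500 × 0.85% × 209/365 = $674.0966
The Parish of Larkridge, 29 July – 31 December 2035: 156 days → $138,500 × 4.2% × 156/365 = $2,486.1699
Total = $3,160.2664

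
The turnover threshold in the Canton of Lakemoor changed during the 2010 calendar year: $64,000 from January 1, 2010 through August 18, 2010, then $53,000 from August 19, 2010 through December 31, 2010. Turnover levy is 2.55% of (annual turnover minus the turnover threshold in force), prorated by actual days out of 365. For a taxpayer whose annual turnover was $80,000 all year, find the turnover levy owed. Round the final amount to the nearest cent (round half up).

January 1 – August 18, 2010: 230 days, exemption $64,000 → ($80,000 − $64,000) × 2.55% × 230/365 = $257.0959
August 19 – December 31, 2010: 135 days, exemption $53,000 → ($80,000 − $53,000) × 2.55% × 135/365 = $254.6507
Total = $511.7466

$511.75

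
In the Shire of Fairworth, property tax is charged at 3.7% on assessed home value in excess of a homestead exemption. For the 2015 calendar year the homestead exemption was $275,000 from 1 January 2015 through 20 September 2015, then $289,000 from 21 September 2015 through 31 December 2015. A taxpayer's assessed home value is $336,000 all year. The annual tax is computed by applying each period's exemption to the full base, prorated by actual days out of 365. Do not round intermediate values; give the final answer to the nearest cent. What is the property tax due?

1 January – 20 September 2015: 263 days, exemption $275,000 → ($336,000 − $275,000) × 3.7% × 263/365 = $1,626.2767
21 September – 31 December 2015: 102 days, exemption $289,000 → ($336,000 − $289,000) × 3.7% × 102/365 = $485.9671
Total = $2,112.2438

$2,112.24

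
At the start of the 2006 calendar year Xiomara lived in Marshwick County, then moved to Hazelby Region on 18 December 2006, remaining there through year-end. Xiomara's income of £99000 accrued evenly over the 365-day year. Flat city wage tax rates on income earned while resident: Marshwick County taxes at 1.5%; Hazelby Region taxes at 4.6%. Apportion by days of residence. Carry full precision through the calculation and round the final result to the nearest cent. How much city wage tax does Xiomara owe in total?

Marshwick County, 1 January – 17 December 2006: 351 days → £99000 × 1.5% × 351/365 = £1428.0411
Hazelby Region, 18 December – 31 December 2006: 14 days → £99000 × 4.6% × 14/365 = £174.6740
Total = £1602.7151

£1602.72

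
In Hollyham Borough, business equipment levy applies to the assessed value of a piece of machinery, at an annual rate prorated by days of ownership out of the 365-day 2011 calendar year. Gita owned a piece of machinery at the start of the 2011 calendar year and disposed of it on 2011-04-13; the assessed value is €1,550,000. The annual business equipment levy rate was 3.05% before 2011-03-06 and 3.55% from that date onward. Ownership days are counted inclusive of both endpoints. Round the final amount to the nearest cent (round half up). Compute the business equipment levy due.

2011-01-01 to 2011-03-05: 64 days at 3.05% → €1,550,000 × 3.05% × 64/365 = €8,289.3151
2011-03-06 to 2011-04-13: 39 days at 3.55% → €1,550,000 × 3.55% × 39/365 = €5,879.3836
Total = €14,168.6986

€14,168.70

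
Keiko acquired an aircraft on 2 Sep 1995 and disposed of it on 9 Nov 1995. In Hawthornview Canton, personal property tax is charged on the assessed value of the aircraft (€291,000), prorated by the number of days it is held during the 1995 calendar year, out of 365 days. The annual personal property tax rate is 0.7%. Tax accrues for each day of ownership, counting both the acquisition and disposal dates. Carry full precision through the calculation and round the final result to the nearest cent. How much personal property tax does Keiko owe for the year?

€385.08

Days held (2 Sep – 9 Nov 1995): 69 out of 365
Tax = €291,000 × 0.7% × 69/365 = €385.0767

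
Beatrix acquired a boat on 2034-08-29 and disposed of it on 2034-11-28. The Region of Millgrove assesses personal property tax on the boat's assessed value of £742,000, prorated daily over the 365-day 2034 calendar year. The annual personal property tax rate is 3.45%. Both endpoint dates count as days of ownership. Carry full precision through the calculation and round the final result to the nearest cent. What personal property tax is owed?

£6,452.35

Days held (2034-08-29 to 2034-11-28): 92 out of 365
Tax = £742,000 × 3.45% × 92/365 = £6,452.3507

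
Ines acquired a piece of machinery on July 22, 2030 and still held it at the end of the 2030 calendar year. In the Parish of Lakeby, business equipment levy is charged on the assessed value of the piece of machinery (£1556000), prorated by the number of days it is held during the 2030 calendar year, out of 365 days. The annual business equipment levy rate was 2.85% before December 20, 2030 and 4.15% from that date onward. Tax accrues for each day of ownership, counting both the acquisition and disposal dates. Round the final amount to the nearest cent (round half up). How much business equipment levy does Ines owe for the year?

£20468.86

July 22 – December 19, 2030: 151 days at 2.85% → £1556000 × 2.85% × 151/365 = £18345.8795
December 20 – December 31, 2030: 12 days at 4.15% → £1556000 × 4.15% × 12/365 = £2122.9808
Total = £20468.8603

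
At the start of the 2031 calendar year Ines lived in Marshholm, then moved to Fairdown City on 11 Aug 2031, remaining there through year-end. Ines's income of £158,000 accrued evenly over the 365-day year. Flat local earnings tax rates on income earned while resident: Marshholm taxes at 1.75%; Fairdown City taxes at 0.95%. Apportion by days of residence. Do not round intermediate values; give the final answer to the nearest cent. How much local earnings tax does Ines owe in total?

Marshholm, 1 Jan – 10 Aug 2031: 222 days → £158,000 × 1.75% × 222/365 = £1,681.7260
Fairdown City, 11 Aug – 31 Dec 2031: 143 days → £158,000 × 0.95% × 143/365 = £588.0630
Total = £2,269.7890

£2,269.79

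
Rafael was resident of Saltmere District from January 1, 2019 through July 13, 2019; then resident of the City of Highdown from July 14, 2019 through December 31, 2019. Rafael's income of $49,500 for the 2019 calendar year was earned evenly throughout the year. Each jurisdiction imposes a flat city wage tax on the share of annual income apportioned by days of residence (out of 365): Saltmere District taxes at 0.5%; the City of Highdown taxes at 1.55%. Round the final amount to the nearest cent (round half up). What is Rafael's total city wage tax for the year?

$491.00

Saltmere District, January 1 – July 13, 2019: 194 days → $49,500 × 0.5% × 194/365 = $131.5479
The City of Highdown, July 14 – December 31, 2019: 171 days → $49,500 × 1.55% × 171/365 = $359.4514
Total = $490.9993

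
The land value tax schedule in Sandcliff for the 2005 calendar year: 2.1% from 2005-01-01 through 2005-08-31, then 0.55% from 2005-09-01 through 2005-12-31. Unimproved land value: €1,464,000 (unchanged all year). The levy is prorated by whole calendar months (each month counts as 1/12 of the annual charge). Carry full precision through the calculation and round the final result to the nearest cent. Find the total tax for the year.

€23,180.00

2005-01-01 to 2005-08-31: 8 months at 2.1% → €1,464,000 × 2.1% × 8/12 = €20,496.0000
2005-09-01 to 2005-12-31: 4 months at 0.55% → €1,464,000 × 0.55% × 4/12 = €2,684.0000
Total = €23,180.0000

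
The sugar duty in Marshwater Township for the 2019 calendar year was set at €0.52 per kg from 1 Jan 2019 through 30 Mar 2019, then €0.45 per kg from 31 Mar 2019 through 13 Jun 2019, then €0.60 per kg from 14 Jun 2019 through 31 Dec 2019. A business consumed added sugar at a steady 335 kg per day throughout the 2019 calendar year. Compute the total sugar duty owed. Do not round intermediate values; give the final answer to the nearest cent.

€67,211.05

1 Jan – 30 Mar 2019: 89 days × 335 kg/day = 29,815 kg at €0.52/kg → €15,503.80
31 Mar – 13 Jun 2019: 75 days × 335 kg/day = 25,125 kg at €0.45/kg → €11,306.25
14 Jun – 31 Dec 2019: 201 days × 335 kg/day = 67,335 kg at €0.60/kg → €40,401.00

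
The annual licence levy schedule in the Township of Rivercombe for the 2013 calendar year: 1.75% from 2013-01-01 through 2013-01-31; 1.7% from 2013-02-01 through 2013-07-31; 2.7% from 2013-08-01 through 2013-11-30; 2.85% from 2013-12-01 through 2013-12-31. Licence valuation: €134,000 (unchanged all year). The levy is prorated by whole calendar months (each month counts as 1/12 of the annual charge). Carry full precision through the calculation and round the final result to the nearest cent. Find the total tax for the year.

€2,858.67

2013-01-01 to 2013-01-31: 1 month at 1.75% → €134,000 × 1.75% × 1/12 = €195.4167
2013-02-01 to 2013-07-31: 6 months at 1.7% → €134,000 × 1.7% × 6/12 = €1,139.0000
2013-08-01 to 2013-11-30: 4 months at 2.7% → €134,000 × 2.7% × 4/12 = €1,206.0000
2013-12-01 to 2013-12-31: 1 month at 2.85% → €134,000 × 2.85% × 1/12 = €318.2500
Total = €2,858.6667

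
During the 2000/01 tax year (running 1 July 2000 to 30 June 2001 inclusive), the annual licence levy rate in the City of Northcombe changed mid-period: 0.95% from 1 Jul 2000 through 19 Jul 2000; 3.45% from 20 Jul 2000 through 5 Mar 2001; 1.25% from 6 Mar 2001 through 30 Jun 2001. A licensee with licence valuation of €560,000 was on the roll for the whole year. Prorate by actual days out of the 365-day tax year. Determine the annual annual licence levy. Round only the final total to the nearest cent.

€14,642.08

1 Jul – 19 Jul 2000: 19 days at 0.95% → €560,000 × 0.95% × 19/365 = €276.9315
20 Jul 2000 – 5 Mar 2001: 229 days at 3.45% → €560,000 × 3.45% × 229/365 = €12,121.3151
6 Mar – 30 Jun 2001: 117 days at 1.25% → €560,000 × 1.25% × 117/365 = €2,243.8356
Total = €14,642.0822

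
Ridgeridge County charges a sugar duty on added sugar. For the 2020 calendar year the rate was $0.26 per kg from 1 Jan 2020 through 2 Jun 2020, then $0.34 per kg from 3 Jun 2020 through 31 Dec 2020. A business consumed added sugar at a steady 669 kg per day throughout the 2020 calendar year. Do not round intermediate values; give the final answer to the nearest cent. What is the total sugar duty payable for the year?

1 Jan – 2 Jun 2020: 154 days × 669 kg/day = 103,026 kg at $0.26/kg → $26,786.76
3 Jun – 31 Dec 2020: 212 days × 669 kg/day = 141,828 kg at $0.34/kg → $48,221.52

$75,008.28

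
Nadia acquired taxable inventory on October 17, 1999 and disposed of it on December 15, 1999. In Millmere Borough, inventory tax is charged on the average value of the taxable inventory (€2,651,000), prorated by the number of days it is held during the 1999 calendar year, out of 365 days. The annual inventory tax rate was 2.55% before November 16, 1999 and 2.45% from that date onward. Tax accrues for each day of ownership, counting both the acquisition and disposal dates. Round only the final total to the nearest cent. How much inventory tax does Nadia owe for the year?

€10,894.52

October 17 – November 15, 1999: 30 days at 2.55% → €2,651,000 × 2.55% × 30/365 = €5,556.2055
November 16 – December 15, 1999: 30 days at 2.45% → €2,651,000 × 2.45% × 30/365 = €5,338.3151
Total = €10,894.5205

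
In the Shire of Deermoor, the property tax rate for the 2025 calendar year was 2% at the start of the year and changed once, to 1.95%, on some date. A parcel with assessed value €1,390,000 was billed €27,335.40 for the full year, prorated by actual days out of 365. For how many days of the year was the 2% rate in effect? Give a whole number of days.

Let d = days at the first rate; then 365 − d days at the second rate.
€1,390,000 × [2%·d + 1.95%·(365−d)] / 365 = €27,335.40
Solving gives d = 121, so the new rate took effect on 2 May 2025.

121 days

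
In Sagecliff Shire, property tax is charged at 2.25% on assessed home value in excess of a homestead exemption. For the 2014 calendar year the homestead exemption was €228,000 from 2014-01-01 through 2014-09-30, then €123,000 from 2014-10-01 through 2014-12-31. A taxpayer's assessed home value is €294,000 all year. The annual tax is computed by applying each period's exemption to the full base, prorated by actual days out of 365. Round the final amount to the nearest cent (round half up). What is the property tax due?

€2,080.48

2014-01-01 to 2014-09-30: 273 days, exemption €228,000 → (€294,000 − €228,000) × 2.25% × 273/365 = €1,110.6986
2014-10-01 to 2014-12-31: 92 days, exemption €123,000 → (€294,000 − €123,000) × 2.25% × 92/365 = €969.7808
Total = €2,080.4795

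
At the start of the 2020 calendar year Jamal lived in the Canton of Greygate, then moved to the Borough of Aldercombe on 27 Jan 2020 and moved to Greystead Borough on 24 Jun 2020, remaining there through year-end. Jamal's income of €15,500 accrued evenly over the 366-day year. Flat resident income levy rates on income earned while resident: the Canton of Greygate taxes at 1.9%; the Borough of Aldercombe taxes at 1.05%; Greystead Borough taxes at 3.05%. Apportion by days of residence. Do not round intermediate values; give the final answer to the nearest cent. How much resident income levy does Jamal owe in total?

The Canton of Greygate, 1 Jan – 26 Jan 2020: 26 days → €15,500 × 1.9% × 26/366 = €20.9208
The Borough of Aldercombe, 27 Jan – 23 Jun 2020: 149 days → €15,500 × 1.05% × 149/366 = €66.2561
Greystead Borough, 24 Jun – 31 Dec 2020: 191 days → €15,500 × 3.05% × 191/366 = €246.7083
Total = €333.8852

€333.89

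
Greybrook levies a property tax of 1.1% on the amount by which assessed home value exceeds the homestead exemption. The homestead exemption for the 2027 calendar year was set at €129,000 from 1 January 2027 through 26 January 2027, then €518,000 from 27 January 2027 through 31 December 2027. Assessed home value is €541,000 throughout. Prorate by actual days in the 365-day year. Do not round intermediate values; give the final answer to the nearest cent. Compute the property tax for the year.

1 January – 26 January 2027: 26 days, exemption €129,000 → (€541,000 − €129,000) × 1.1% × 26/365 = €322.8274
27 January – 31 December 2027: 339 days, exemption €518,000 → (€541,000 − €518,000) × 1.1% × 339/365 = €234.9781
Total = €557.8055

€557.81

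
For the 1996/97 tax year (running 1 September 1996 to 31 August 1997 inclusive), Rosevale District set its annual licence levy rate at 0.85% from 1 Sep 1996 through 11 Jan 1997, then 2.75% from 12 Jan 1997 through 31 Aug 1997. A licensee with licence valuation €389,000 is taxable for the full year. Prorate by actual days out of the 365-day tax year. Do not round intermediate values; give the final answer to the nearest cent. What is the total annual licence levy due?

1 Sep 1996 – 11 Jan 1997: 133 days at 0.85% → €389,000 × 0.85% × 133/365 = €1,204.8342
12 Jan – 31 Aug 1997: 232 days at 2.75% → €389,000 × 2.75% × 232/365 = €6,799.5068
Total = €8,004.3411

€8,004.34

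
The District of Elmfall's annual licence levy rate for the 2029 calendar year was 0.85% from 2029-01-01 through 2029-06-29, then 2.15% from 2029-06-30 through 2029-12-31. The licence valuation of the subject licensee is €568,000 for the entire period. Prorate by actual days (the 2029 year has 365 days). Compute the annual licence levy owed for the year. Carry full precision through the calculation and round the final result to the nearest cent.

€8,570.58

2029-01-01 to 2029-06-29: 180 days at 0.85% → €568,000 × 0.85% × 180/365 = €2,380.9315
2029-06-30 to 2029-12-31: 185 days at 2.15% → €568,000 × 2.15% × 185/365 = €6,189.6438
Total = €8,570.5753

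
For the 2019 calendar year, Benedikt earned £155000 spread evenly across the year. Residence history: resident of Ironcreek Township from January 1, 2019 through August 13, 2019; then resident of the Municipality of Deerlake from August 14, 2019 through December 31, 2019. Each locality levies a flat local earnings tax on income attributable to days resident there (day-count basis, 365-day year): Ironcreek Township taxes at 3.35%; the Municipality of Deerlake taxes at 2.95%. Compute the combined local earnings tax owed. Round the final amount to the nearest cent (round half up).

£4954.69

Ironcreek Township, January 1 – August 13, 2019: 225 days → £155000 × 3.35% × 225/365 = £3200.8562
The Municipality of Deerlake, August 14 – December 31, 2019: 140 days → £155000 × 2.95% × 140/365 = £1753.8356
Total = £4954.6918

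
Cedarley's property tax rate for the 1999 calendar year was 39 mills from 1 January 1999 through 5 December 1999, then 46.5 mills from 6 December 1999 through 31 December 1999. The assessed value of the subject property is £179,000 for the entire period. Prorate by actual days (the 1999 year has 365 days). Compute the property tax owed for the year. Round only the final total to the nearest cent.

1 January – 5 December 1999: 339 days at 39 mills → £179,000 × 3.9% × 339/365 = £6,483.7233
6 December – 31 December 1999: 26 days at 46.5 mills → £179,000 × 4.65% × 26/365 = £592.9068
Total = £7,076.6301

£7,076.63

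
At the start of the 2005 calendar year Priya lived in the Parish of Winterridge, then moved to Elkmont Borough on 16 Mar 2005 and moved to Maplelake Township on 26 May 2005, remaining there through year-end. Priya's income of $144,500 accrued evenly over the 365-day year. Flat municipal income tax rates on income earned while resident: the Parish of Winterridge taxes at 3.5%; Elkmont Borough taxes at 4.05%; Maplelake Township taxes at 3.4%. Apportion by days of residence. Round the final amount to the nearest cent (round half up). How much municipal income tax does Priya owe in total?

The Parish of Winterridge, 1 Jan – 15 Mar 2005: 74 days → $144,500 × 3.5% × 74/365 = $1,025.3562
Elkmont Borough, 16 Mar – 25 May 2005: 71 days → $144,500 × 4.05% × 71/365 = $1,138.3829
Maplelake Township, 26 May – 31 Dec 2005: 220 days → $144,500 × 3.4% × 220/365 = $2,961.2603
Total = $5,124.9993

$5,125.00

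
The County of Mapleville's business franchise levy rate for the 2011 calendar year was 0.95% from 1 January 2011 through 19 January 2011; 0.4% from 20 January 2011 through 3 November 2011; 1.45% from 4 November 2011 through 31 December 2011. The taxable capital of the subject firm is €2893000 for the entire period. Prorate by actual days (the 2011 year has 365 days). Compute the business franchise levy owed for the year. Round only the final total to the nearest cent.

€17227.22

1 January – 19 January 2011: 19 days at 0.95% → €2893000 × 0.95% × 19/365 = €1430.6479
20 January – 3 November 2011: 288 days at 0.4% → €2893000 × 0.4% × 288/365 = €9130.7836
4 November – 31 December 2011: 58 days at 1.45% → €2893000 × 1.45% × 58/365 = €6665.7890
Total = €17227.2205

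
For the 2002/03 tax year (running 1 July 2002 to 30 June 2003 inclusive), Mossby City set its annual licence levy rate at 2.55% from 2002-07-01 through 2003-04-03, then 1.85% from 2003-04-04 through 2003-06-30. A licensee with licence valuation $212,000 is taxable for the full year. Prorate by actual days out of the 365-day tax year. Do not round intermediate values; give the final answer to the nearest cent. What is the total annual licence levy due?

$5,048.21

2002-07-01 to 2003-04-03: 277 days at 2.55% → $212,000 × 2.55% × 277/365 = $4,102.6356
2003-04-04 to 2003-06-30: 88 days at 1.85% → $212,000 × 1.85% × 88/365 = $945.5781
Total = $5,048.2137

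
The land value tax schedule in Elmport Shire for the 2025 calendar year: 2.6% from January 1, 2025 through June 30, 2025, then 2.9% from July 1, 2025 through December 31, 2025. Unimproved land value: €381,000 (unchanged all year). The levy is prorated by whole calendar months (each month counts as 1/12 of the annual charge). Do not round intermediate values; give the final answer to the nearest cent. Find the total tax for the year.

€10,477.50

January 1 – June 30, 2025: 6 months at 2.6% → €381,000 × 2.6% × 6/12 = €4,953.0000
July 1 – December 31, 2025: 6 months at 2.9% → €381,000 × 2.9% × 6/12 = €5,524.5000
Total = €10,477.5000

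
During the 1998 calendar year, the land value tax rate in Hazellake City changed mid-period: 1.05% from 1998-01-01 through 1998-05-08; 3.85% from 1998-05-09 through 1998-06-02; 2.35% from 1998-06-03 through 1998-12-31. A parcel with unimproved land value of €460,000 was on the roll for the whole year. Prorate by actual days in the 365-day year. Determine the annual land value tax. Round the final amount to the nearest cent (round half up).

€9,185.51

1998-01-01 to 1998-05-08: 128 days at 1.05% → €460,000 × 1.05% × 128/365 = €1,693.8082
1998-05-09 to 1998-06-02: 25 days at 3.85% → €460,000 × 3.85% × 25/365 = €1,213.0137
1998-06-03 to 1998-12-31: 212 days at 2.35% → €460,000 × 2.35% × 212/365 = €6,278.6849
Total = €9,185.5068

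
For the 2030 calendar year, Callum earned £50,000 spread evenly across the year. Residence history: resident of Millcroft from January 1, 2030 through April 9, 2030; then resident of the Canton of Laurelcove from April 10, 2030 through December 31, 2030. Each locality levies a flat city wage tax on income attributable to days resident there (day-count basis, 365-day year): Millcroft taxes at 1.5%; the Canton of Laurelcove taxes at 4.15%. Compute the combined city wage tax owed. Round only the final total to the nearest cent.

£1,715.62

Millcroft, January 1 – April 9, 2030: 99 days → £50,000 × 1.5% × 99/365 = £203.4247
The Canton of Laurelcove, April 10 – December 31, 2030: 266 days → £50,000 × 4.15% × 266/365 = £1,512.1918
Total = £1,715.6164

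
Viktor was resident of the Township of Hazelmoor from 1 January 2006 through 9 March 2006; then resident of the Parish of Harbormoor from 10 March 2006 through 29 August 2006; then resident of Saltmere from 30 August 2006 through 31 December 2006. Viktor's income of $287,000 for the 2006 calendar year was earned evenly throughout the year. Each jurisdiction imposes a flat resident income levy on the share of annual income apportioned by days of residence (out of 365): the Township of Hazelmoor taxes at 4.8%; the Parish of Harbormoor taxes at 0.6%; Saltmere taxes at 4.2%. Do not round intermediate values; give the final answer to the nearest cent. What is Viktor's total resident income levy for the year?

The Township of Hazelmoor, 1 January – 9 March 2006: 68 days → $287,000 × 4.8% × 68/365 = $2,566.4877
The Parish of Harbormoor, 10 March – 29 August 2006: 173 days → $287,000 × 0.6% × 173/365 = $816.1808
Saltmere, 30 August – 31 December 2006: 124 days → $287,000 × 4.2% × 124/365 = $4,095.0575
Total = $7,477.7260

$7,477.73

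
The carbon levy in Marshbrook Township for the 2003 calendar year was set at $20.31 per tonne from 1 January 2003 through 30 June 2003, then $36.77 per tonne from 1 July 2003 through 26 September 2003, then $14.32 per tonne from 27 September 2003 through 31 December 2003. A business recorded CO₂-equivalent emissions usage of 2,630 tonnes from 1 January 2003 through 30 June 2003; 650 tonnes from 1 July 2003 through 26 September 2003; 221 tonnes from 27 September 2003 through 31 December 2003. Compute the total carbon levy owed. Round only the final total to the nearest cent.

1 January – 30 June 2003: 2,630 tonnes at $20.31/tonne → $53415.30
1 July – 26 September 2003: 650 tonnes at $36.77/tonne → $23900.50
27 September – 31 December 2003: 221 tonnes at $14.32/tonne → $3164.72

$80480.52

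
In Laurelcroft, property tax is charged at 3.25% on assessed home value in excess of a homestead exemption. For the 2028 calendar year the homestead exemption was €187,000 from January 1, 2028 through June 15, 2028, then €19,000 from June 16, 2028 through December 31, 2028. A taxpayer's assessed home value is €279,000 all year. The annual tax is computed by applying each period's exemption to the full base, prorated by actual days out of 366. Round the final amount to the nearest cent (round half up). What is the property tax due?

€5,958.69

January 1 – June 15, 2028: 167 days, exemption €187,000 → (€279,000 − €187,000) × 3.25% × 167/366 = €1,364.2896
June 16 – December 31, 2028: 199 days, exemption €19,000 → (€279,000 − €19,000) × 3.25% × 199/366 = €4,594.3989
Total = €5,958.6885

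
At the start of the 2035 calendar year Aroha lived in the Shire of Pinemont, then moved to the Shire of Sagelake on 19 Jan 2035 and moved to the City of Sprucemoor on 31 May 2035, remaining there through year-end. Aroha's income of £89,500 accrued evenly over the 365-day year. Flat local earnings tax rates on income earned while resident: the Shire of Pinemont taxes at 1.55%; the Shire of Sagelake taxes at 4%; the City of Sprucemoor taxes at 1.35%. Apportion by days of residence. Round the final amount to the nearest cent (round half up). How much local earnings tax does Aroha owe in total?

The Shire of Pinemont, 1 Jan – 18 Jan 2035: 18 days → £89,500 × 1.55% × 18/365 = £68.4123
The Shire of Sagelake, 19 Jan – 30 May 2035: 132 days → £89,500 × 4% × 132/365 = £1,294.6849
The City of Sprucemoor, 31 May – 31 Dec 2035: 215 days → £89,500 × 1.35% × 215/365 = £711.7089
Total = £2,074.8062

£2,074.81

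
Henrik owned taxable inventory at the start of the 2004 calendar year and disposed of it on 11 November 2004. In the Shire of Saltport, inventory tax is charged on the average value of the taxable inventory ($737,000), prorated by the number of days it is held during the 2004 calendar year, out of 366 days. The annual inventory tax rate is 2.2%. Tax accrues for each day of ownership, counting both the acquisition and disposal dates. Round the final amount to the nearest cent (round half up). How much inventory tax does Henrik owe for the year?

Days held (1 January – 11 November 2004): 316 out of 366
Tax = $737,000 × 2.2% × 316/366 = $13,998.9727

$13,998.97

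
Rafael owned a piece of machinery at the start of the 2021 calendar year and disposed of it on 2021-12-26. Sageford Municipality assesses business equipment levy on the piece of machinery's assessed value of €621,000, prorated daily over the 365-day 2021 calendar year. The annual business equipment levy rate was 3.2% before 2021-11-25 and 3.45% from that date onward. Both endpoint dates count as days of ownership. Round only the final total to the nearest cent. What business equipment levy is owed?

2021-01-01 to 2021-11-24: 328 days at 3.2% → €621,000 × 3.2% × 328/365 = €17,857.5781
2021-11-25 to 2021-12-26: 32 days at 3.45% → €621,000 × 3.45% × 32/365 = €1,878.3123
Total = €19,735.8904

€19,735.89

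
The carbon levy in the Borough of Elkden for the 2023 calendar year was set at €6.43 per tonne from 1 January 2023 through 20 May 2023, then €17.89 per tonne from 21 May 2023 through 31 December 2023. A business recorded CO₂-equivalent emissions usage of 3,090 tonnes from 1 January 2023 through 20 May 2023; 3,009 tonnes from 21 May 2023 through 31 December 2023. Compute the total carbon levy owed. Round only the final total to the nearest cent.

€73,699.71

1 January – 20 May 2023: 3,090 tonnes at €6.43/tonne → €19,868.70
21 May – 31 December 2023: 3,009 tonnes at €17.89/tonne → €53,831.01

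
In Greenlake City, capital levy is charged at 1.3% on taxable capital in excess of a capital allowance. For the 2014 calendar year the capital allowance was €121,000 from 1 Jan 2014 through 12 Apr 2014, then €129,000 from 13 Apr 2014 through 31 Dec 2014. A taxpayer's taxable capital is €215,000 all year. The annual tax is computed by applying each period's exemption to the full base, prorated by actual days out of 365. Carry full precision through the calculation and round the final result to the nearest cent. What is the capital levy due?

€1,147.06

1 Jan – 12 Apr 2014: 102 days, exemption €121,000 → (€215,000 − €121,000) × 1.3% × 102/365 = €341.4904
13 Apr – 31 Dec 2014: 263 days, exemption €129,000 → (€215,000 − €129,000) × 1.3% × 263/365 = €805.5726
Total = €1,147.0630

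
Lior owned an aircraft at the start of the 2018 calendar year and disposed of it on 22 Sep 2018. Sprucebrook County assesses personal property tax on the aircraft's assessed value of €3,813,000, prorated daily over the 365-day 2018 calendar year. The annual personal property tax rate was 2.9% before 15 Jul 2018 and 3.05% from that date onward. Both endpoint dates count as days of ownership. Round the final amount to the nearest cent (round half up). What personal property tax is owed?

€81,378.82

1 Jan – 14 Jul 2018: 195 days at 2.9% → €3,813,000 × 2.9% × 195/365 = €59,075.3836
15 Jul – 22 Sep 2018: 70 days at 3.05% → €3,813,000 × 3.05% × 70/365 = €22,303.4384
Total = €81,378.8219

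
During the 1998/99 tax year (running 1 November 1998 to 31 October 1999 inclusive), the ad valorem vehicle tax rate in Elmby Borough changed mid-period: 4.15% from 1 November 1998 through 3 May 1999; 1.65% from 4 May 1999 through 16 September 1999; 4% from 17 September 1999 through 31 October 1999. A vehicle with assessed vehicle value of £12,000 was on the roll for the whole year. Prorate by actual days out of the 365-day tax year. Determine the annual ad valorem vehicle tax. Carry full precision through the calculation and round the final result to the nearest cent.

£384.00

1 November 1998 – 3 May 1999: 184 days at 4.15% → £12,000 × 4.15% × 184/365 = £251.0466
4 May – 16 September 1999: 136 days at 1.65% → £12,000 × 1.65% × 136/365 = £73.7753
17 September – 31 October 1999: 45 days at 4% → £12,000 × 4% × 45/365 = £59.1781
Total = £384.0000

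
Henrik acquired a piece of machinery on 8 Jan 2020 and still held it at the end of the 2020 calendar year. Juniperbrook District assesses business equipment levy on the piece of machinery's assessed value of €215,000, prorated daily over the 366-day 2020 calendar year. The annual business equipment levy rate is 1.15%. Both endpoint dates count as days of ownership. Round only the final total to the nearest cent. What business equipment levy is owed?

€2,425.21

Days held (8 Jan – 31 Dec 2020): 359 out of 366
Tax = €215,000 × 1.15% × 359/366 = €2,425.2117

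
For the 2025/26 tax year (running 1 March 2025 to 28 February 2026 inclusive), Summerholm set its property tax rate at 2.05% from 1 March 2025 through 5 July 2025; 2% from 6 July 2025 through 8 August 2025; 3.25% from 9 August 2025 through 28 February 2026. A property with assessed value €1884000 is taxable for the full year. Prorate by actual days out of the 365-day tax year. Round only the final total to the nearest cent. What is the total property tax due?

€51169.96

1 March – 5 July 2025: 127 days at 2.05% → €1884000 × 2.05% × 127/365 = €13438.3397
6 July – 8 August 2025: 34 days at 2% → €1884000 × 2% × 34/365 = €3509.9178
9 August 2025 – 28 February 2026: 204 days at 3.25% → €1884000 × 3.25% × 204/365 = €34221.6986
Total = €51169.9562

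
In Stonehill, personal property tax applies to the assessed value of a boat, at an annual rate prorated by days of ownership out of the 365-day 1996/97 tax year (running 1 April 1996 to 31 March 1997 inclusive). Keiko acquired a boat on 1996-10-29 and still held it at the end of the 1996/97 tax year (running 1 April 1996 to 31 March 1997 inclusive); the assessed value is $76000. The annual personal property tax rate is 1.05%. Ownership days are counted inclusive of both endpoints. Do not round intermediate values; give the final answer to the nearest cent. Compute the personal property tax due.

$336.69

Days held (1996-10-29 to 1997-03-31): 154 out of 365
Tax = $76000 × 1.05% × 154/365 = $336.6904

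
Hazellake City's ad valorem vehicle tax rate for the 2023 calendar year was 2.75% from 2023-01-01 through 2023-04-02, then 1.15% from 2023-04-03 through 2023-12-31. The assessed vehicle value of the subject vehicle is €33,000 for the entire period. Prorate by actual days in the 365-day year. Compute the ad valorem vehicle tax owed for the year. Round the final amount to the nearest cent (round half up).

€512.58

2023-01-01 to 2023-04-02: 92 days at 2.75% → €33,000 × 2.75% × 92/365 = €228.7397
2023-04-03 to 2023-12-31: 273 days at 1.15% → €33,000 × 1.15% × 273/365 = €283.8452
Total = €512.5849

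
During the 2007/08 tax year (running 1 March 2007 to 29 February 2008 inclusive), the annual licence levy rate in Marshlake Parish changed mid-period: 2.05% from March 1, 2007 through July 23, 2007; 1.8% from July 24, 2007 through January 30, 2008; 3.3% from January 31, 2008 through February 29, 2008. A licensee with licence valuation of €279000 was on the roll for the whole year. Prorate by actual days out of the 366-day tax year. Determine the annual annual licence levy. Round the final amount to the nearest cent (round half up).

March 1 – July 23, 2007: 145 days at 2.05% → €279000 × 2.05% × 145/366 = €2265.9221
July 24, 2007 – January 30, 2008: 191 days at 1.8% → €279000 × 1.8% × 191/366 = €2620.7705
January 31 – February 29, 2008: 30 days at 3.3% → €279000 × 3.3% × 30/366 = €754.6721
Total = €5641.3648

€5641.36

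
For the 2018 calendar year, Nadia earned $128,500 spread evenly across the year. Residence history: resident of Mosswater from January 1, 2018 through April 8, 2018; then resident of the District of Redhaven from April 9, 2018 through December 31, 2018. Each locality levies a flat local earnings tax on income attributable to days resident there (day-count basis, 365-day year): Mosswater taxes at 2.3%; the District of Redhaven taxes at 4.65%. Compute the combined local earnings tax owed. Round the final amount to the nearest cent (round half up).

$5,164.47

Mosswater, January 1 – April 8, 2018: 98 days → $128,500 × 2.3% × 98/365 = $793.5315
The District of Redhaven, April 9 – December 31, 2018: 267 days → $128,500 × 4.65% × 267/365 = $4,370.9363
Total = $5,164.4678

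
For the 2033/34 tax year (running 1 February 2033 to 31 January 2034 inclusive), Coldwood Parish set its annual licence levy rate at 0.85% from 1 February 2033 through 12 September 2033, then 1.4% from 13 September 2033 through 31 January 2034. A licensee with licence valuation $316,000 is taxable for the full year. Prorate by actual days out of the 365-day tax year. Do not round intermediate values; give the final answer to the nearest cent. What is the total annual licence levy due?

$3,357.39

1 February – 12 September 2033: 224 days at 0.85% → $316,000 × 0.85% × 224/365 = $1,648.3945
13 September 2033 – 31 January 2034: 141 days at 1.4% → $316,000 × 1.4% × 141/365 = $1,708.9973
Total = $3,357.3918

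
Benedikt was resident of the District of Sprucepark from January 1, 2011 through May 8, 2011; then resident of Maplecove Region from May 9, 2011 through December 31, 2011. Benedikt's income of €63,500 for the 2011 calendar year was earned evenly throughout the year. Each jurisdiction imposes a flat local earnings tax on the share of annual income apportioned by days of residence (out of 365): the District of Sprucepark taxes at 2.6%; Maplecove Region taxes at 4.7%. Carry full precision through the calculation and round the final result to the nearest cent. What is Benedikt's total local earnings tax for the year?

€2,516.86

The District of Sprucepark, January 1 – May 8, 2011: 128 days → €63,500 × 2.6% × 128/365 = €578.9808
Maplecove Region, May 9 – December 31, 2011: 237 days → €63,500 × 4.7% × 237/365 = €1,937.8808
Total = €2,516.8616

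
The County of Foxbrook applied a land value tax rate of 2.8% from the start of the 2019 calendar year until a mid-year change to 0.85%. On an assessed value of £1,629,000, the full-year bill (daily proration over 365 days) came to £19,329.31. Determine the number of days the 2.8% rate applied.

63 days

Let d = days at the first rate; then 365 − d days at the second rate.
£1,629,000 × [2.8%·d + 0.85%·(365−d)] / 365 = £19,329.31
Solving gives d = 63, so the new rate took effect on 5 March 2019.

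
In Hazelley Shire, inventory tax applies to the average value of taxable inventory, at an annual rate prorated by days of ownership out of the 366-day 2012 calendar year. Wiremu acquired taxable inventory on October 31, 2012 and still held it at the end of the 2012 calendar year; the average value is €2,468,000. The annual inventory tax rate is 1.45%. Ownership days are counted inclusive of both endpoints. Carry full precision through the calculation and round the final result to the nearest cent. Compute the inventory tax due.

Days held (October 31 – December 31, 2012): 62 out of 366
Tax = €2,468,000 × 1.45% × 62/366 = €6,062.1093

€6,062.11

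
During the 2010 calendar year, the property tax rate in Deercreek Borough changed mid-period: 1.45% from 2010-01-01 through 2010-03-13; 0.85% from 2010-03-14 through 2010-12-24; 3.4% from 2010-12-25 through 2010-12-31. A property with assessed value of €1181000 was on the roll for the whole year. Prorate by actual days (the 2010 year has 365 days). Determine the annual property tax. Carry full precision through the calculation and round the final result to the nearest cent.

2010-01-01 to 2010-03-13: 72 days at 1.45% → €1181000 × 1.45% × 72/365 = €3377.9836
2010-03-14 to 2010-12-24: 286 days at 0.85% → €1181000 × 0.85% × 286/365 = €7865.7836
2010-12-25 to 2010-12-31: 7 days at 3.4% → €1181000 × 3.4% × 7/365 = €770.0767
Total = €12013.8438

€12013.84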